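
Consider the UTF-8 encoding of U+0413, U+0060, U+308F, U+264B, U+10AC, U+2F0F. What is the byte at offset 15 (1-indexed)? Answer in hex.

1-indexed offset 15 is 0-indexed offset 14.
U+0413 → 2-byte form D0 93 at offsets 0–1.
U+0060 → 1-byte form 60 at offsets 2–2.
U+308F → 3-byte form E3 82 8F at offsets 3–5.
U+264B → 3-byte form E2 99 8B at offsets 6–8.
U+10AC → 3-byte form E1 82 AC at offsets 9–11.
U+2F0F → 3-byte form E2 BC 8F at offsets 12–14.
Offset 14 falls in char 6's range; it's byte 3 of E2 BC 8F = 0x8F.

0x8F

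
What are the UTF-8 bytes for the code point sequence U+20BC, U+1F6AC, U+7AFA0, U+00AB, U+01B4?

U+20BC: 3-byte form → E2 82 BC.
U+1F6AC: 4-byte form → F0 9F 9A AC.
U+7AFA0: 4-byte form → F1 BA BE A0.
U+00AB: 2-byte form → C2 AB.
U+01B4: 2-byte form → C6 B4.
Concatenated (15 bytes): E2 82 BC F0 9F 9A AC F1 BA BE A0 C2 AB C6 B4.

E2 82 BC F0 9F 9A AC F1 BA BE A0 C2 AB C6 B4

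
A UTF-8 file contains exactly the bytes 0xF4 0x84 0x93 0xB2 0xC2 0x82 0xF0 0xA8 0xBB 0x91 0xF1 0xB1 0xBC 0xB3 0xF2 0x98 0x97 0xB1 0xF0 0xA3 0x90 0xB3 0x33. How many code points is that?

Byte at offset 0: 0xF4 = 11110100 → 4-byte char (#1). Advance 4.
Byte at offset 4: 0xC2 = 11000010 → 2-byte char (#2). Advance 2.
Byte at offset 6: 0xF0 = 11110000 → 4-byte char (#3). Advance 4.
Byte at offset 10: 0xF1 = 11110001 → 4-byte char (#4). Advance 4.
Byte at offset 14: 0xF2 = 11110010 → 4-byte char (#5). Advance 4.
Byte at offset 18: 0xF0 = 11110000 → 4-byte char (#6). Advance 4.
Byte at offset 22: 0x33 = 00110011 → 1-byte char (#7). Advance 1.
Reached end at offset 23 after 7 code points.

7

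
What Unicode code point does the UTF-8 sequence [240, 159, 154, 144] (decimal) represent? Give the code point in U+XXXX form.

U+1F690

Leading byte 0xF0 = 11110000 matches 11110xxx → 4-byte sequence.
Byte 1: 0xF0 = 11110000, payload 000 (3 bits).
Byte 2: 0x9F = 10011111 (10xxxxxx ✓), payload 011111.
Byte 3: 0x9A = 10011010 (10xxxxxx ✓), payload 011010.
Byte 4: 0x90 = 10010000 (10xxxxxx ✓), payload 010000.
Concatenate: 000011111011010010000 = 0x1F690 (21 bits → U+1F690).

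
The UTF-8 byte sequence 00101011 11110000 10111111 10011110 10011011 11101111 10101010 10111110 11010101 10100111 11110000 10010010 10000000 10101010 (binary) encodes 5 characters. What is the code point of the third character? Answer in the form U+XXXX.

Offset 0: leading byte 0x2B = 00101011 → 1-byte char #1 = 2B.
Offset 1: leading byte 0xF0 = 11110000 → 4-byte char #2 = F0 BF 9E 9B.
Offset 5: leading byte 0xEF = 11101111 → 3-byte char #3 = EF AA BE.
Leading byte 0xEF = 11101111 matches 1110xxxx → 3-byte sequence.
Byte 1: 0xEF = 11101111, payload 1111 (4 bits).
Byte 2: 0xAA = 10101010 (10xxxxxx ✓), payload 101010.
Byte 3: 0xBE = 10111110 (10xxxxxx ✓), payload 111110.
Concatenate: 1111101010111110 = 0xFABE (16 bits → U+FABE).

U+FABE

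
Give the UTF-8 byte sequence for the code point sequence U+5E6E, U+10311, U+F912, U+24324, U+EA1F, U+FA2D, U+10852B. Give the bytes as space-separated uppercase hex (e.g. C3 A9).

U+5E6E: 3-byte form → E5 B9 AE.
U+10311: 4-byte form → F0 90 8C 91.
U+F912: 3-byte form → EF A4 92.
U+24324: 4-byte form → F0 A4 8C A4.
U+EA1F: 3-byte form → EE A8 9F.
U+FA2D: 3-byte form → EF A8 AD.
U+10852B: 4-byte form → F4 88 94 AB.
Concatenated (24 bytes): E5 B9 AE F0 90 8C 91 EF A4 92 F0 A4 8C A4 EE A8 9F EF A8 AD F4 88 94 AB.

E5 B9 AE F0 90 8C 91 EF A4 92 F0 A4 8C A4 EE A8 9F EF A8 AD F4 88 94 AB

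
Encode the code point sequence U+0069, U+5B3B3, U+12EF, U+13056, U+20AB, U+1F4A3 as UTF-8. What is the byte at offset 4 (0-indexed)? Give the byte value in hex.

U+0069 → 1-byte form 69 at offsets 0–0.
U+5B3B3 → 4-byte form F1 9B 8E B3 at offsets 1–4.
Offset 4 falls in char 2's range; it's byte 4 of F1 9B 8E B3 = 0xB3.

0xB3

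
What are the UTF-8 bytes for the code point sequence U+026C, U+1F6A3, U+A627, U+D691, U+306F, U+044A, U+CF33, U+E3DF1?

C9 AC F0 9F 9A A3 EA 98 A7 ED 9A 91 E3 81 AF D1 8A EC BC B3 F3 A3 B7 B1

U+026C: 2-byte form → C9 AC.
U+1F6A3: 4-byte form → F0 9F 9A A3.
U+A627: 3-byte form → EA 98 A7.
U+D691: 3-byte form → ED 9A 91.
U+306F: 3-byte form → E3 81 AF.
U+044A: 2-byte form → D1 8A.
U+CF33: 3-byte form → EC BC B3.
U+E3DF1: 4-byte form → F3 A3 B7 B1.
Concatenated (24 bytes): C9 AC F0 9F 9A A3 EA 98 A7 ED 9A 91 E3 81 AF D1 8A EC BC B3 F3 A3 B7 B1.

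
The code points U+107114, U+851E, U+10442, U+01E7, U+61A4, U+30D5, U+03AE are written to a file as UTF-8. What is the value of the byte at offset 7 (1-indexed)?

0x9E

1-indexed offset 7 is 0-indexed offset 6.
U+107114 → 4-byte form F4 87 84 94 at offsets 0–3.
U+851E → 3-byte form E8 94 9E at offsets 4–6.
Offset 6 falls in char 2's range; it's byte 3 of E8 94 9E = 0x9E.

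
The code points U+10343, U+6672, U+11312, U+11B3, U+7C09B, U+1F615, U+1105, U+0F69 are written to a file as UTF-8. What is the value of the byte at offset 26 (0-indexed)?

U+10343 → 4-byte form F0 90 8D 83 at offsets 0–3.
U+6672 → 3-byte form E6 99 B2 at offsets 4–6.
U+11312 → 4-byte form F0 91 8C 92 at offsets 7–10.
U+11B3 → 3-byte form E1 86 B3 at offsets 11–13.
U+7C09B → 4-byte form F1 BC 82 9B at offsets 14–17.
U+1F615 → 4-byte form F0 9F 98 95 at offsets 18–21.
U+1105 → 3-byte form E1 84 85 at offsets 22–24.
U+0F69 → 3-byte form E0 BD A9 at offsets 25–27.
Offset 26 falls in char 8's range; it's byte 2 of E0 BD A9 = 0xBD.

0xBD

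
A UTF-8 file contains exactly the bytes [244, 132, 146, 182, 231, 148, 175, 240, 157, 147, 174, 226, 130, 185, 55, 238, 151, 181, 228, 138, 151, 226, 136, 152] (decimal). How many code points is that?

8

Byte at offset 0: 0xF4 = 11110100 → 4-byte char (#1). Advance 4.
Byte at offset 4: 0xE7 = 11100111 → 3-byte char (#2). Advance 3.
Byte at offset 7: 0xF0 = 11110000 → 4-byte char (#3). Advance 4.
Byte at offset 11: 0xE2 = 11100010 → 3-byte char (#4). Advance 3.
Byte at offset 14: 0x37 = 00110111 → 1-byte char (#5). Advance 1.
Byte at offset 15: 0xEE = 11101110 → 3-byte char (#6). Advance 3.
Byte at offset 18: 0xE4 = 11100100 → 3-byte char (#7). Advance 3.
Byte at offset 21: 0xE2 = 11100010 → 3-byte char (#8). Advance 3.
Reached end at offset 24 after 8 code points.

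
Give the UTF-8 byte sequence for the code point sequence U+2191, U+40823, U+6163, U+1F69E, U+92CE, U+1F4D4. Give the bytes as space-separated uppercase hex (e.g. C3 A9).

E2 86 91 F1 80 A0 A3 E6 85 A3 F0 9F 9A 9E E9 8B 8E F0 9F 93 94

U+2191: 3-byte form → E2 86 91.
U+40823: 4-byte form → F1 80 A0 A3.
U+6163: 3-byte form → E6 85 A3.
U+1F69E: 4-byte form → F0 9F 9A 9E.
U+92CE: 3-byte form → E9 8B 8E.
U+1F4D4: 4-byte form → F0 9F 93 94.
Concatenated (21 bytes): E2 86 91 F1 80 A0 A3 E6 85 A3 F0 9F 9A 9E E9 8B 8E F0 9F 93 94.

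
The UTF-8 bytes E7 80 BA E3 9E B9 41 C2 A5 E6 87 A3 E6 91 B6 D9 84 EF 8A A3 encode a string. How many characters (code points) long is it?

8

Byte at offset 0: 0xE7 = 11100111 → 3-byte char (#1). Advance 3.
Byte at offset 3: 0xE3 = 11100011 → 3-byte char (#2). Advance 3.
Byte at offset 6: 0x41 = 01000001 → 1-byte char (#3). Advance 1.
Byte at offset 7: 0xC2 = 11000010 → 2-byte char (#4). Advance 2.
Byte at offset 9: 0xE6 = 11100110 → 3-byte char (#5). Advance 3.
Byte at offset 12: 0xE6 = 11100110 → 3-byte char (#6). Advance 3.
Byte at offset 15: 0xD9 = 11011001 → 2-byte char (#7). Advance 2.
Byte at offset 17: 0xEF = 11101111 → 3-byte char (#8). Advance 3.
Reached end at offset 20 after 8 code points.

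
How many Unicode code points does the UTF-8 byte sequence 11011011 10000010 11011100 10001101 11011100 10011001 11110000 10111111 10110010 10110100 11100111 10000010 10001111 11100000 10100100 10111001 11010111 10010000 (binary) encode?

Byte at offset 0: 0xDB = 11011011 → 2-byte char (#1). Advance 2.
Byte at offset 2: 0xDC = 11011100 → 2-byte char (#2). Advance 2.
Byte at offset 4: 0xDC = 11011100 → 2-byte char (#3). Advance 2.
Byte at offset 6: 0xF0 = 11110000 → 4-byte char (#4). Advance 4.
Byte at offset 10: 0xE7 = 11100111 → 3-byte char (#5). Advance 3.
Byte at offset 13: 0xE0 = 11100000 → 3-byte char (#6). Advance 3.
Byte at offset 16: 0xD7 = 11010111 → 2-byte char (#7). Advance 2.
Reached end at offset 18 after 7 code points.

7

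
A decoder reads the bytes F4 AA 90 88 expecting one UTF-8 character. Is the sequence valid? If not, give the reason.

invalid (encodes a value above U+10FFFF)

Leading byte 0xF4 = 11110100 → 4-byte form.
Payload = 0x12A408, which exceeds U+10FFFF, the maximum Unicode code point. (Leading bytes F5–FF, or F4 followed by ≥ 0x90, are invalid.)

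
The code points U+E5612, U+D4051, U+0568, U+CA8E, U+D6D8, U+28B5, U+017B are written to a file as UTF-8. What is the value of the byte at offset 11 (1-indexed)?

0xEC

1-indexed offset 11 is 0-indexed offset 10.
U+E5612 → 4-byte form F3 A5 98 92 at offsets 0–3.
U+D4051 → 4-byte form F3 94 81 91 at offsets 4–7.
U+0568 → 2-byte form D5 A8 at offsets 8–9.
U+CA8E → 3-byte form EC AA 8E at offsets 10–12.
Offset 10 falls in char 4's range; it's byte 1 of EC AA 8E = 0xEC.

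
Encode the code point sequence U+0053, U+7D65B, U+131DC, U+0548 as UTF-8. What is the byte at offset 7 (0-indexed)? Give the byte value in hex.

U+0053 → 1-byte form 53 at offsets 0–0.
U+7D65B → 4-byte form F1 BD 99 9B at offsets 1–4.
U+131DC → 4-byte form F0 93 87 9C at offsets 5–8.
Offset 7 falls in char 3's range; it's byte 3 of F0 93 87 9C = 0x87.

0x87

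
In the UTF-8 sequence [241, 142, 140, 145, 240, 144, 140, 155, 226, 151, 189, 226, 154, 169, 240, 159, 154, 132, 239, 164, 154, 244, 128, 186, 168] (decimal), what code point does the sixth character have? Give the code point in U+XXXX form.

U+F91A

Offset 0: leading byte 0xF1 = 11110001 → 4-byte char #1 = F1 8E 8C 91.
Offset 4: leading byte 0xF0 = 11110000 → 4-byte char #2 = F0 90 8C 9B.
Offset 8: leading byte 0xE2 = 11100010 → 3-byte char #3 = E2 97 BD.
Offset 11: leading byte 0xE2 = 11100010 → 3-byte char #4 = E2 9A A9.
Offset 14: leading byte 0xF0 = 11110000 → 4-byte char #5 = F0 9F 9A 84.
Offset 18: leading byte 0xEF = 11101111 → 3-byte char #6 = EF A4 9A.
Leading byte 0xEF = 11101111 matches 1110xxxx → 3-byte sequence.
Byte 1: 0xEF = 11101111, payload 1111 (4 bits).
Byte 2: 0xA4 = 10100100 (10xxxxxx ✓), payload 100100.
Byte 3: 0x9A = 10011010 (10xxxxxx ✓), payload 011010.
Concatenate: 1111100100011010 = 0xF91A (16 bits → U+F91A).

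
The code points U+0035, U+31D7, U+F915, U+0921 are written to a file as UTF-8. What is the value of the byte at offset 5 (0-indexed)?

U+0035 → 1-byte form 35 at offsets 0–0.
U+31D7 → 3-byte form E3 87 97 at offsets 1–3.
U+F915 → 3-byte form EF A4 95 at offsets 4–6.
Offset 5 falls in char 3's range; it's byte 2 of EF A4 95 = 0xA4.

0xA4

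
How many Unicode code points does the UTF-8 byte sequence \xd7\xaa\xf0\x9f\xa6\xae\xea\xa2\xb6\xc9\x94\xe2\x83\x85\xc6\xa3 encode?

6

Byte at offset 0: 0xD7 = 11010111 → 2-byte char (#1). Advance 2.
Byte at offset 2: 0xF0 = 11110000 → 4-byte char (#2). Advance 4.
Byte at offset 6: 0xEA = 11101010 → 3-byte char (#3). Advance 3.
Byte at offset 9: 0xC9 = 11001001 → 2-byte char (#4). Advance 2.
Byte at offset 11: 0xE2 = 11100010 → 3-byte char (#5). Advance 3.
Byte at offset 14: 0xC6 = 11000110 → 2-byte char (#6). Advance 2.
Reached end at offset 16 after 6 code points.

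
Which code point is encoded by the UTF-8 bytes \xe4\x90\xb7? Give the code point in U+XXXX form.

U+4437

Leading byte 0xE4 = 11100100 matches 1110xxxx → 3-byte sequence.
Byte 1: 0xE4 = 11100100, payload 0100 (4 bits).
Byte 2: 0x90 = 10010000 (10xxxxxx ✓), payload 010000.
Byte 3: 0xB7 = 10110111 (10xxxxxx ✓), payload 110111.
Concatenate: 0100010000110111 = 0x4437 (16 bits → U+4437).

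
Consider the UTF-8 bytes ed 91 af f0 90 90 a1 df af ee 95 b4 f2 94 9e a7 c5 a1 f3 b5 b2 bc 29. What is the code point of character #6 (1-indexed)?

Offset 0: leading byte 0xED = 11101101 → 3-byte char #1 = ED 91 AF.
Offset 3: leading byte 0xF0 = 11110000 → 4-byte char #2 = F0 90 90 A1.
Offset 7: leading byte 0xDF = 11011111 → 2-byte char #3 = DF AF.
Offset 9: leading byte 0xEE = 11101110 → 3-byte char #4 = EE 95 B4.
Offset 12: leading byte 0xF2 = 11110010 → 4-byte char #5 = F2 94 9E A7.
Offset 16: leading byte 0xC5 = 11000101 → 2-byte char #6 = C5 A1.
Leading byte 0xC5 = 11000101 matches 110xxxxx → 2-byte sequence.
Byte 1: 0xC5 = 11000101, payload 00101 (5 bits).
Byte 2: 0xA1 = 10100001 (10xxxxxx ✓), payload 100001.
Concatenate: 00101100001 = 0x161 (11 bits → U+0161).

U+0161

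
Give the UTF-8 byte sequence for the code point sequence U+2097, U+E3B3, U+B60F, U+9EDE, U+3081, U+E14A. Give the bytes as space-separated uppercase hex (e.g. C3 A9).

E2 82 97 EE 8E B3 EB 98 8F E9 BB 9E E3 82 81 EE 85 8A

U+2097: 3-byte form → E2 82 97.
U+E3B3: 3-byte form → EE 8E B3.
U+B60F: 3-byte form → EB 98 8F.
U+9EDE: 3-byte form → E9 BB 9E.
U+3081: 3-byte form → E3 82 81.
U+E14A: 3-byte form → EE 85 8A.
Concatenated (18 bytes): E2 82 97 EE 8E B3 EB 98 8F E9 BB 9E E3 82 81 EE 85 8A.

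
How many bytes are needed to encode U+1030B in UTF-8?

4

U+1030B = 0x1030B. UTF-8 uses 1 byte below 0x80, 2 below 0x800, 3 below 0x10000, 4 up to 0x10FFFF. 0x1030B is in U+10000–U+10FFFF → 4 bytes.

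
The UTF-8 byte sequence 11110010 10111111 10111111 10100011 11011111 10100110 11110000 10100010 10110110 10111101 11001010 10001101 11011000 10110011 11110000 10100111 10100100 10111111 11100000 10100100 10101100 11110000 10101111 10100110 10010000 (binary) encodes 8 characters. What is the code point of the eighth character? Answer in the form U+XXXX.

Offset 0: leading byte 0xF2 = 11110010 → 4-byte char #1 = F2 BF BF A3.
Offset 4: leading byte 0xDF = 11011111 → 2-byte char #2 = DF A6.
Offset 6: leading byte 0xF0 = 11110000 → 4-byte char #3 = F0 A2 B6 BD.
Offset 10: leading byte 0xCA = 11001010 → 2-byte char #4 = CA 8D.
Offset 12: leading byte 0xD8 = 11011000 → 2-byte char #5 = D8 B3.
Offset 14: leading byte 0xF0 = 11110000 → 4-byte char #6 = F0 A7 A4 BF.
Offset 18: leading byte 0xE0 = 11100000 → 3-byte char #7 = E0 A4 AC.
Offset 21: leading byte 0xF0 = 11110000 → 4-byte char #8 = F0 AF A6 90.
Leading byte 0xF0 = 11110000 matches 11110xxx → 4-byte sequence.
Byte 1: 0xF0 = 11110000, payload 000 (3 bits).
Byte 2: 0xAF = 10101111 (10xxxxxx ✓), payload 101111.
Byte 3: 0xA6 = 10100110 (10xxxxxx ✓), payload 100110.
Byte 4: 0x90 = 10010000 (10xxxxxx ✓), payload 010000.
Concatenate: 000101111100110010000 = 0x2F990 (21 bits → U+2F990).

U+2F990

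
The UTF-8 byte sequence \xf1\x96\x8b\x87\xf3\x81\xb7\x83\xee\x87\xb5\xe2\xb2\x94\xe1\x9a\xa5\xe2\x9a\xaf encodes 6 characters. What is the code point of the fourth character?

U+2C94

Offset 0: leading byte 0xF1 = 11110001 → 4-byte char #1 = F1 96 8B 87.
Offset 4: leading byte 0xF3 = 11110011 → 4-byte char #2 = F3 81 B7 83.
Offset 8: leading byte 0xEE = 11101110 → 3-byte char #3 = EE 87 B5.
Offset 11: leading byte 0xE2 = 11100010 → 3-byte char #4 = E2 B2 94.
Leading byte 0xE2 = 11100010 matches 1110xxxx → 3-byte sequence.
Byte 1: 0xE2 = 11100010, payload 0010 (4 bits).
Byte 2: 0xB2 = 10110010 (10xxxxxx ✓), payload 110010.
Byte 3: 0x94 = 10010100 (10xxxxxx ✓), payload 010100.
Concatenate: 0010110010010100 = 0x2C94 (16 bits → U+2C94).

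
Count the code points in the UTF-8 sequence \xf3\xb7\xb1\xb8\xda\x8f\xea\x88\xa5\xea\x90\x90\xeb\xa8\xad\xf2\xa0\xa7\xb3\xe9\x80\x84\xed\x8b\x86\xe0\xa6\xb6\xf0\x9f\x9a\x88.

10

Byte at offset 0: 0xF3 = 11110011 → 4-byte char (#1). Advance 4.
Byte at offset 4: 0xDA = 11011010 → 2-byte char (#2). Advance 2.
Byte at offset 6: 0xEA = 11101010 → 3-byte char (#3). Advance 3.
Byte at offset 9: 0xEA = 11101010 → 3-byte char (#4). Advance 3.
Byte at offset 12: 0xEB = 11101011 → 3-byte char (#5). Advance 3.
Byte at offset 15: 0xF2 = 11110010 → 4-byte char (#6). Advance 4.
Byte at offset 19: 0xE9 = 11101001 → 3-byte char (#7). Advance 3.
Byte at offset 22: 0xED = 11101101 → 3-byte char (#8). Advance 3.
Byte at offset 25: 0xE0 = 11100000 → 3-byte char (#9). Advance 3.
Byte at offset 28: 0xF0 = 11110000 → 4-byte char (#10). Advance 4.
Reached end at offset 32 after 10 code points.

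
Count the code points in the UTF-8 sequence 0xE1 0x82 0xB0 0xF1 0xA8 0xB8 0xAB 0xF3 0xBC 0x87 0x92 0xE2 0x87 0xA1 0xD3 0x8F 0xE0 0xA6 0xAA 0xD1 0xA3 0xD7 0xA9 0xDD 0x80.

9

Byte at offset 0: 0xE1 = 11100001 → 3-byte char (#1). Advance 3.
Byte at offset 3: 0xF1 = 11110001 → 4-byte char (#2). Advance 4.
Byte at offset 7: 0xF3 = 11110011 → 4-byte char (#3). Advance 4.
Byte at offset 11: 0xE2 = 11100010 → 3-byte char (#4). Advance 3.
Byte at offset 14: 0xD3 = 11010011 → 2-byte char (#5). Advance 2.
Byte at offset 16: 0xE0 = 11100000 → 3-byte char (#6). Advance 3.
Byte at offset 19: 0xD1 = 11010001 → 2-byte char (#7). Advance 2.
Byte at offset 21: 0xD7 = 11010111 → 2-byte char (#8). Advance 2.
Byte at offset 23: 0xDD = 11011101 → 2-byte char (#9). Advance 2.
Reached end at offset 25 after 9 code points.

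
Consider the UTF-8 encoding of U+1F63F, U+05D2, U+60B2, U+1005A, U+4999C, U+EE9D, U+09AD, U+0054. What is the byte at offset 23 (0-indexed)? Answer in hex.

0x54

U+1F63F → 4-byte form F0 9F 98 BF at offsets 0–3.
U+05D2 → 2-byte form D7 92 at offsets 4–5.
U+60B2 → 3-byte form E6 82 B2 at offsets 6–8.
U+1005A → 4-byte form F0 90 81 9A at offsets 9–12.
U+4999C → 4-byte form F1 89 A6 9C at offsets 13–16.
U+EE9D → 3-byte form EE BA 9D at offsets 17–19.
U+09AD → 3-byte form E0 A6 AD at offsets 20–22.
U+0054 → 1-byte form 54 at offsets 23–23.
Offset 23 falls in char 8's range; it's byte 1 of 54 = 0x54.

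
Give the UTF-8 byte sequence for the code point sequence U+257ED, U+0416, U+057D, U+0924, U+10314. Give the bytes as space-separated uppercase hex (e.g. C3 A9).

F0 A5 9F AD D0 96 D5 BD E0 A4 A4 F0 90 8C 94

U+257ED: 4-byte form → F0 A5 9F AD.
U+0416: 2-byte form → D0 96.
U+057D: 2-byte form → D5 BD.
U+0924: 3-byte form → E0 A4 A4.
U+10314: 4-byte form → F0 90 8C 94.
Concatenated (15 bytes): F0 A5 9F AD D0 96 D5 BD E0 A4 A4 F0 90 8C 94.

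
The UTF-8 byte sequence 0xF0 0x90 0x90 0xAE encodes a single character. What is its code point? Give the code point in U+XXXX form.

U+1042E

Leading byte 0xF0 = 11110000 matches 11110xxx → 4-byte sequence.
Byte 1: 0xF0 = 11110000, payload 000 (3 bits).
Byte 2: 0x90 = 10010000 (10xxxxxx ✓), payload 010000.
Byte 3: 0x90 = 10010000 (10xxxxxx ✓), payload 010000.
Byte 4: 0xAE = 10101110 (10xxxxxx ✓), payload 101110.
Concatenate: 000010000010000101110 = 0x1042E (21 bits → U+1042E).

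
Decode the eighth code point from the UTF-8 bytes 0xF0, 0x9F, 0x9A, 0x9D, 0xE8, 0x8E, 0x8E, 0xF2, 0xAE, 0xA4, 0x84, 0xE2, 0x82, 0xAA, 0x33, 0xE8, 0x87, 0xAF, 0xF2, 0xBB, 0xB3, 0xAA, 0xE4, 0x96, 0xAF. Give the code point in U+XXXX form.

Offset 0: leading byte 0xF0 = 11110000 → 4-byte char #1 = F0 9F 9A 9D.
Offset 4: leading byte 0xE8 = 11101000 → 3-byte char #2 = E8 8E 8E.
Offset 7: leading byte 0xF2 = 11110010 → 4-byte char #3 = F2 AE A4 84.
Offset 11: leading byte 0xE2 = 11100010 → 3-byte char #4 = E2 82 AA.
Offset 14: leading byte 0x33 = 00110011 → 1-byte char #5 = 33.
Offset 15: leading byte 0xE8 = 11101000 → 3-byte char #6 = E8 87 AF.
Offset 18: leading byte 0xF2 = 11110010 → 4-byte char #7 = F2 BB B3 AA.
Offset 22: leading byte 0xE4 = 11100100 → 3-byte char #8 = E4 96 AF.
Leading byte 0xE4 = 11100100 matches 1110xxxx → 3-byte sequence.
Byte 1: 0xE4 = 11100100, payload 0100 (4 bits).
Byte 2: 0x96 = 10010110 (10xxxxxx ✓), payload 010110.
Byte 3: 0xAF = 10101111 (10xxxxxx ✓), payload 101111.
Concatenate: 0100010110101111 = 0x45AF (16 bits → U+45AF).

U+45AF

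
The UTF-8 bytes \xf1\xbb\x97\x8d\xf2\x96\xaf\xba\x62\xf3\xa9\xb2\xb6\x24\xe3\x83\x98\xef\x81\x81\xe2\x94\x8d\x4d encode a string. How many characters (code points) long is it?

Byte at offset 0: 0xF1 = 11110001 → 4-byte char (#1). Advance 4.
Byte at offset 4: 0xF2 = 11110010 → 4-byte char (#2). Advance 4.
Byte at offset 8: 0x62 = 01100010 → 1-byte char (#3). Advance 1.
Byte at offset 9: 0xF3 = 11110011 → 4-byte char (#4). Advance 4.
Byte at offset 13: 0x24 = 00100100 → 1-byte char (#5). Advance 1.
Byte at offset 14: 0xE3 = 11100011 → 3-byte char (#6). Advance 3.
Byte at offset 17: 0xEF = 11101111 → 3-byte char (#7). Advance 3.
Byte at offset 20: 0xE2 = 11100010 → 3-byte char (#8). Advance 3.
Byte at offset 23: 0x4D = 01001101 → 1-byte char (#9). Advance 1.
Reached end at offset 24 after 9 code points.

9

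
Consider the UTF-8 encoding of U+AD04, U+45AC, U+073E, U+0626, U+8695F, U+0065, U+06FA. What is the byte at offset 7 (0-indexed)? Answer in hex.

U+AD04 → 3-byte form EA B4 84 at offsets 0–2.
U+45AC → 3-byte form E4 96 AC at offsets 3–5.
U+073E → 2-byte form DC BE at offsets 6–7.
Offset 7 falls in char 3's range; it's byte 2 of DC BE = 0xBE.

0xBE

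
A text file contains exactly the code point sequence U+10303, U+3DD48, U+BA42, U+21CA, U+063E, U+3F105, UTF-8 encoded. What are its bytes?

F0 90 8C 83 F0 BD B5 88 EB A9 82 E2 87 8A D8 BE F0 BF 84 85

U+10303: 4-byte form → F0 90 8C 83.
U+3DD48: 4-byte form → F0 BD B5 88.
U+BA42: 3-byte form → EB A9 82.
U+21CA: 3-byte form → E2 87 8A.
U+063E: 2-byte form → D8 BE.
U+3F105: 4-byte form → F0 BF 84 85.
Concatenated (20 bytes): F0 90 8C 83 F0 BD B5 88 EB A9 82 E2 87 8A D8 BE F0 BF 84 85.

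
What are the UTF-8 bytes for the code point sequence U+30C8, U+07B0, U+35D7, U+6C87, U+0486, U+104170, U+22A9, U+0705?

U+30C8: 3-byte form → E3 83 88.
U+07B0: 2-byte form → DE B0.
U+35D7: 3-byte form → E3 97 97.
U+6C87: 3-byte form → E6 B2 87.
U+0486: 2-byte form → D2 86.
U+104170: 4-byte form → F4 84 85 B0.
U+22A9: 3-byte form → E2 8A A9.
U+0705: 2-byte form → DC 85.
Concatenated (22 bytes): E3 83 88 DE B0 E3 97 97 E6 B2 87 D2 86 F4 84 85 B0 E2 8A A9 DC 85.

E3 83 88 DE B0 E3 97 97 E6 B2 87 D2 86 F4 84 85 B0 E2 8A A9 DC 85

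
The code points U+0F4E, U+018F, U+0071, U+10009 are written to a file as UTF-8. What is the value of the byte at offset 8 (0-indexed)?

0x80

U+0F4E → 3-byte form E0 BD 8E at offsets 0–2.
U+018F → 2-byte form C6 8F at offsets 3–4.
U+0071 → 1-byte form 71 at offsets 5–5.
U+10009 → 4-byte form F0 90 80 89 at offsets 6–9.
Offset 8 falls in char 4's range; it's byte 3 of F0 90 80 89 = 0x80.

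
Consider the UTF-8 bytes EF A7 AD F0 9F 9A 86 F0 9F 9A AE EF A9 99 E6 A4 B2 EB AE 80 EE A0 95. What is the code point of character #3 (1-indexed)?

U+1F6AE

Offset 0: leading byte 0xEF = 11101111 → 3-byte char #1 = EF A7 AD.
Offset 3: leading byte 0xF0 = 11110000 → 4-byte char #2 = F0 9F 9A 86.
Offset 7: leading byte 0xF0 = 11110000 → 4-byte char #3 = F0 9F 9A AE.
Leading byte 0xF0 = 11110000 matches 11110xxx → 4-byte sequence.
Byte 1: 0xF0 = 11110000, payload 000 (3 bits).
Byte 2: 0x9F = 10011111 (10xxxxxx ✓), payload 011111.
Byte 3: 0x9A = 10011010 (10xxxxxx ✓), payload 011010.
Byte 4: 0xAE = 10101110 (10xxxxxx ✓), payload 101110.
Concatenate: 000011111011010101110 = 0x1F6AE (21 bits → U+1F6AE).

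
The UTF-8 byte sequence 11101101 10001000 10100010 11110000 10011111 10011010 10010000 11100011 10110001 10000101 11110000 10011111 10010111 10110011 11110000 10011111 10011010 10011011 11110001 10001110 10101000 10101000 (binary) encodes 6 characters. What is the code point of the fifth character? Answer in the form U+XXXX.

Offset 0: leading byte 0xED = 11101101 → 3-byte char #1 = ED 88 A2.
Offset 3: leading byte 0xF0 = 11110000 → 4-byte char #2 = F0 9F 9A 90.
Offset 7: leading byte 0xE3 = 11100011 → 3-byte char #3 = E3 B1 85.
Offset 10: leading byte 0xF0 = 11110000 → 4-byte char #4 = F0 9F 97 B3.
Offset 14: leading byte 0xF0 = 11110000 → 4-byte char #5 = F0 9F 9A 9B.
Leading byte 0xF0 = 11110000 matches 11110xxx → 4-byte sequence.
Byte 1: 0xF0 = 11110000, payload 000 (3 bits).
Byte 2: 0x9F = 10011111 (10xxxxxx ✓), payload 011111.
Byte 3: 0x9A = 10011010 (10xxxxxx ✓), payload 011010.
Byte 4: 0x9B = 10011011 (10xxxxxx ✓), payload 011011.
Concatenate: 000011111011010011011 = 0x1F69B (21 bits → U+1F69B).

U+1F69B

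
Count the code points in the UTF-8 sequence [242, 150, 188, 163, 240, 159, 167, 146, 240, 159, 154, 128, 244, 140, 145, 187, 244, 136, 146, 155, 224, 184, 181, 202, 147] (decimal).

7

Byte at offset 0: 0xF2 = 11110010 → 4-byte char (#1). Advance 4.
Byte at offset 4: 0xF0 = 11110000 → 4-byte char (#2). Advance 4.
Byte at offset 8: 0xF0 = 11110000 → 4-byte char (#3). Advance 4.
Byte at offset 12: 0xF4 = 11110100 → 4-byte char (#4). Advance 4.
Byte at offset 16: 0xF4 = 11110100 → 4-byte char (#5). Advance 4.
Byte at offset 20: 0xE0 = 11100000 → 3-byte char (#6). Advance 3.
Byte at offset 23: 0xCA = 11001010 → 2-byte char (#7). Advance 2.
Reached end at offset 25 after 7 code points.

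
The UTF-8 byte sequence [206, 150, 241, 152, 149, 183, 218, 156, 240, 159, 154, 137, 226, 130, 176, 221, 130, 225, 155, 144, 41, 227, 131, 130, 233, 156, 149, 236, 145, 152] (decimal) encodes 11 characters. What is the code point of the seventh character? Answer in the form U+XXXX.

Offset 0: leading byte 0xCE = 11001110 → 2-byte char #1 = CE 96.
Offset 2: leading byte 0xF1 = 11110001 → 4-byte char #2 = F1 98 95 B7.
Offset 6: leading byte 0xDA = 11011010 → 2-byte char #3 = DA 9C.
Offset 8: leading byte 0xF0 = 11110000 → 4-byte char #4 = F0 9F 9A 89.
Offset 12: leading byte 0xE2 = 11100010 → 3-byte char #5 = E2 82 B0.
Offset 15: leading byte 0xDD = 11011101 → 2-byte char #6 = DD 82.
Offset 17: leading byte 0xE1 = 11100001 → 3-byte char #7 = E1 9B 90.
Leading byte 0xE1 = 11100001 matches 1110xxxx → 3-byte sequence.
Byte 1: 0xE1 = 11100001, payload 0001 (4 bits).
Byte 2: 0x9B = 10011011 (10xxxxxx ✓), payload 011011.
Byte 3: 0x90 = 10010000 (10xxxxxx ✓), payload 010000.
Concatenate: 0001011011010000 = 0x16D0 (16 bits → U+16D0).

U+16D0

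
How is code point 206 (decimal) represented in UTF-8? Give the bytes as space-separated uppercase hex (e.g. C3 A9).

U+00CE = 0xCE = 206 decimal. In range U+0080–U+07FF → 2-byte form: 110xxxxx 10xxxxxx.
Binary (11 bits): 00011001110.
Split 5+6: 00011 | 001110.
Byte 1: 11000011 = 0xC3.
Byte 2: 10001110 = 0x8E.

C3 8E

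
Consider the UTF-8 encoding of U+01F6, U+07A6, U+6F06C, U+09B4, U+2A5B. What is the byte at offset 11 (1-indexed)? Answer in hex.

1-indexed offset 11 is 0-indexed offset 10.
U+01F6 → 2-byte form C7 B6 at offsets 0–1.
U+07A6 → 2-byte form DE A6 at offsets 2–3.
U+6F06C → 4-byte form F1 AF 81 AC at offsets 4–7.
U+09B4 → 3-byte form E0 A6 B4 at offsets 8–10.
Offset 10 falls in char 4's range; it's byte 3 of E0 A6 B4 = 0xB4.

0xB4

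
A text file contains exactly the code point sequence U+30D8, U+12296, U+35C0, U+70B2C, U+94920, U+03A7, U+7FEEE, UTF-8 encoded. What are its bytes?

E3 83 98 F0 92 8A 96 E3 97 80 F1 B0 AC AC F2 94 A4 A0 CE A7 F1 BF BB AE

U+30D8: 3-byte form → E3 83 98.
U+12296: 4-byte form → F0 92 8A 96.
U+35C0: 3-byte form → E3 97 80.
U+70B2C: 4-byte form → F1 B0 AC AC.
U+94920: 4-byte form → F2 94 A4 A0.
U+03A7: 2-byte form → CE A7.
U+7FEEE: 4-byte form → F1 BF BB AE.
Concatenated (24 bytes): E3 83 98 F0 92 8A 96 E3 97 80 F1 B0 AC AC F2 94 A4 A0 CE A7 F1 BF BB AE.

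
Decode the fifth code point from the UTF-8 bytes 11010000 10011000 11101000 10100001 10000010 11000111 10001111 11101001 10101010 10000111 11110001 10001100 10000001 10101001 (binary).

U+4C069

Offset 0: leading byte 0xD0 = 11010000 → 2-byte char #1 = D0 98.
Offset 2: leading byte 0xE8 = 11101000 → 3-byte char #2 = E8 A1 82.
Offset 5: leading byte 0xC7 = 11000111 → 2-byte char #3 = C7 8F.
Offset 7: leading byte 0xE9 = 11101001 → 3-byte char #4 = E9 AA 87.
Offset 10: leading byte 0xF1 = 11110001 → 4-byte char #5 = F1 8C 81 A9.
Leading byte 0xF1 = 11110001 matches 11110xxx → 4-byte sequence.
Byte 1: 0xF1 = 11110001, payload 001 (3 bits).
Byte 2: 0x8C = 10001100 (10xxxxxx ✓), payload 001100.
Byte 3: 0x81 = 10000001 (10xxxxxx ✓), payload 000001.
Byte 4: 0xA9 = 10101001 (10xxxxxx ✓), payload 101001.
Concatenate: 001001100000001101001 = 0x4C069 (21 bits → U+4C069).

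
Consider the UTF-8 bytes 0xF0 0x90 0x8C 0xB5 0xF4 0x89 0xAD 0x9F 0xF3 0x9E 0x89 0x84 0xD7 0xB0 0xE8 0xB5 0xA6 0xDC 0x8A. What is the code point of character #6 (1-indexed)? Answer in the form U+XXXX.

U+070A

Offset 0: leading byte 0xF0 = 11110000 → 4-byte char #1 = F0 90 8C B5.
Offset 4: leading byte 0xF4 = 11110100 → 4-byte char #2 = F4 89 AD 9F.
Offset 8: leading byte 0xF3 = 11110011 → 4-byte char #3 = F3 9E 89 84.
Offset 12: leading byte 0xD7 = 11010111 → 2-byte char #4 = D7 B0.
Offset 14: leading byte 0xE8 = 11101000 → 3-byte char #5 = E8 B5 A6.
Offset 17: leading byte 0xDC = 11011100 → 2-byte char #6 = DC 8A.
Leading byte 0xDC = 11011100 matches 110xxxxx → 2-byte sequence.
Byte 1: 0xDC = 11011100, payload 11100 (5 bits).
Byte 2: 0x8A = 10001010 (10xxxxxx ✓), payload 001010.
Concatenate: 11100001010 = 0x70A (11 bits → U+070A).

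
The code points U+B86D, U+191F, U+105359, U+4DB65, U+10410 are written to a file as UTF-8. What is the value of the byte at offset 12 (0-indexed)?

0xAD

U+B86D → 3-byte form EB A1 AD at offsets 0–2.
U+191F → 3-byte form E1 A4 9F at offsets 3–5.
U+105359 → 4-byte form F4 85 8D 99 at offsets 6–9.
U+4DB65 → 4-byte form F1 8D AD A5 at offsets 10–13.
Offset 12 falls in char 4's range; it's byte 3 of F1 8D AD A5 = 0xAD.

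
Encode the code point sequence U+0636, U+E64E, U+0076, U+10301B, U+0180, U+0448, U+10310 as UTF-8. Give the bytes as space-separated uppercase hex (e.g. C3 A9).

D8 B6 EE 99 8E 76 F4 83 80 9B C6 80 D1 88 F0 90 8C 90

U+0636: 2-byte form → D8 B6.
U+E64E: 3-byte form → EE 99 8E.
U+0076: 1-byte form → 76.
U+10301B: 4-byte form → F4 83 80 9B.
U+0180: 2-byte form → C6 80.
U+0448: 2-byte form → D1 88.
U+10310: 4-byte form → F0 90 8C 90.
Concatenated (18 bytes): D8 B6 EE 99 8E 76 F4 83 80 9B C6 80 D1 88 F0 90 8C 90.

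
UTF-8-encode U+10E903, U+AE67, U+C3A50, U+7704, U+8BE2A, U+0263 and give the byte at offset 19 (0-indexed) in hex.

U+10E903 → 4-byte form F4 8E A4 83 at offsets 0–3.
U+AE67 → 3-byte form EA B9 A7 at offsets 4–6.
U+C3A50 → 4-byte form F3 83 A9 90 at offsets 7–10.
U+7704 → 3-byte form E7 9C 84 at offsets 11–13.
U+8BE2A → 4-byte form F2 8B B8 AA at offsets 14–17.
U+0263 → 2-byte form C9 A3 at offsets 18–19.
Offset 19 falls in char 6's range; it's byte 2 of C9 A3 = 0xA3.

0xA3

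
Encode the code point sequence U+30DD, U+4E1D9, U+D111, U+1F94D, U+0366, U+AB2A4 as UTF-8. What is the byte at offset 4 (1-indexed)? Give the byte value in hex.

0xF1

1-indexed offset 4 is 0-indexed offset 3.
U+30DD → 3-byte form E3 83 9D at offsets 0–2.
U+4E1D9 → 4-byte form F1 8E 87 99 at offsets 3–6.
Offset 3 falls in char 2's range; it's byte 1 of F1 8E 87 99 = 0xF1.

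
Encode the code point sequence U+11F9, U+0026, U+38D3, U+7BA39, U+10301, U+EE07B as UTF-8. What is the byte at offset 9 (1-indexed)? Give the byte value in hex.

1-indexed offset 9 is 0-indexed offset 8.
U+11F9 → 3-byte form E1 87 B9 at offsets 0–2.
U+0026 → 1-byte form 26 at offsets 3–3.
U+38D3 → 3-byte form E3 A3 93 at offsets 4–6.
U+7BA39 → 4-byte form F1 BB A8 B9 at offsets 7–10.
Offset 8 falls in char 4's range; it's byte 2 of F1 BB A8 B9 = 0xBB.

0xBB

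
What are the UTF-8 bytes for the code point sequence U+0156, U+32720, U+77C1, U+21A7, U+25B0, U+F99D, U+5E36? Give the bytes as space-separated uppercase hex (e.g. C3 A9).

C5 96 F0 B2 9C A0 E7 9F 81 E2 86 A7 E2 96 B0 EF A6 9D E5 B8 B6

U+0156: 2-byte form → C5 96.
U+32720: 4-byte form → F0 B2 9C A0.
U+77C1: 3-byte form → E7 9F 81.
U+21A7: 3-byte form → E2 86 A7.
U+25B0: 3-byte form → E2 96 B0.
U+F99D: 3-byte form → EF A6 9D.
U+5E36: 3-byte form → E5 B8 B6.
Concatenated (21 bytes): C5 96 F0 B2 9C A0 E7 9F 81 E2 86 A7 E2 96 B0 EF A6 9D E5 B8 B6.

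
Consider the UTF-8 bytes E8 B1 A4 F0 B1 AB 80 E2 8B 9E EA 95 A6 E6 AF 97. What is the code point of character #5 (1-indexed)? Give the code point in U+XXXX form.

U+6BD7

Offset 0: leading byte 0xE8 = 11101000 → 3-byte char #1 = E8 B1 A4.
Offset 3: leading byte 0xF0 = 11110000 → 4-byte char #2 = F0 B1 AB 80.
Offset 7: leading byte 0xE2 = 11100010 → 3-byte char #3 = E2 8B 9E.
Offset 10: leading byte 0xEA = 11101010 → 3-byte char #4 = EA 95 A6.
Offset 13: leading byte 0xE6 = 11100110 → 3-byte char #5 = E6 AF 97.
Leading byte 0xE6 = 11100110 matches 1110xxxx → 3-byte sequence.
Byte 1: 0xE6 = 11100110, payload 0110 (4 bits).
Byte 2: 0xAF = 10101111 (10xxxxxx ✓), payload 101111.
Byte 3: 0x97 = 10010111 (10xxxxxx ✓), payload 010111.
Concatenate: 0110101111010111 = 0x6BD7 (16 bits → U+6BD7).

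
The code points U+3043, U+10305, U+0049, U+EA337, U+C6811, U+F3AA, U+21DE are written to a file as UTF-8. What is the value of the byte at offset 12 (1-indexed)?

1-indexed offset 12 is 0-indexed offset 11.
U+3043 → 3-byte form E3 81 83 at offsets 0–2.
U+10305 → 4-byte form F0 90 8C 85 at offsets 3–6.
U+0049 → 1-byte form 49 at offsets 7–7.
U+EA337 → 4-byte form F3 AA 8C B7 at offsets 8–11.
Offset 11 falls in char 4's range; it's byte 4 of F3 AA 8C B7 = 0xB7.

0xB7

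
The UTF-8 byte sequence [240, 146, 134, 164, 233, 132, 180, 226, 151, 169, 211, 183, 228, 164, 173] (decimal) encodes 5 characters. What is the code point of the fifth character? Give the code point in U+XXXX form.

Offset 0: leading byte 0xF0 = 11110000 → 4-byte char #1 = F0 92 86 A4.
Offset 4: leading byte 0xE9 = 11101001 → 3-byte char #2 = E9 84 B4.
Offset 7: leading byte 0xE2 = 11100010 → 3-byte char #3 = E2 97 A9.
Offset 10: leading byte 0xD3 = 11010011 → 2-byte char #4 = D3 B7.
Offset 12: leading byte 0xE4 = 11100100 → 3-byte char #5 = E4 A4 AD.
Leading byte 0xE4 = 11100100 matches 1110xxxx → 3-byte sequence.
Byte 1: 0xE4 = 11100100, payload 0100 (4 bits).
Byte 2: 0xA4 = 10100100 (10xxxxxx ✓), payload 100100.
Byte 3: 0xAD = 10101101 (10xxxxxx ✓), payload 101101.
Concatenate: 0100100100101101 = 0x492D (16 bits → U+492D).

U+492D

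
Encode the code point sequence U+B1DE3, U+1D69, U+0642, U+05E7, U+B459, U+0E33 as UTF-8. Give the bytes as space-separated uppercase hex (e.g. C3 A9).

U+B1DE3: 4-byte form → F2 B1 B7 A3.
U+1D69: 3-byte form → E1 B5 A9.
U+0642: 2-byte form → D9 82.
U+05E7: 2-byte form → D7 A7.
U+B459: 3-byte form → EB 91 99.
U+0E33: 3-byte form → E0 B8 B3.
Concatenated (17 bytes): F2 B1 B7 A3 E1 B5 A9 D9 82 D7 A7 EB 91 99 E0 B8 B3.

F2 B1 B7 A3 E1 B5 A9 D9 82 D7 A7 EB 91 99 E0 B8 B3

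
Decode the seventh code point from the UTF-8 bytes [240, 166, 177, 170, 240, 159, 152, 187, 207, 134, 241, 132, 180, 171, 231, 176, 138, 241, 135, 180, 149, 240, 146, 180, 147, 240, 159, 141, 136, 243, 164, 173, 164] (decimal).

U+12D13

Offset 0: leading byte 0xF0 = 11110000 → 4-byte char #1 = F0 A6 B1 AA.
Offset 4: leading byte 0xF0 = 11110000 → 4-byte char #2 = F0 9F 98 BB.
Offset 8: leading byte 0xCF = 11001111 → 2-byte char #3 = CF 86.
Offset 10: leading byte 0xF1 = 11110001 → 4-byte char #4 = F1 84 B4 AB.
Offset 14: leading byte 0xE7 = 11100111 → 3-byte char #5 = E7 B0 8A.
Offset 17: leading byte 0xF1 = 11110001 → 4-byte char #6 = F1 87 B4 95.
Offset 21: leading byte 0xF0 = 11110000 → 4-byte char #7 = F0 92 B4 93.
Leading byte 0xF0 = 11110000 matches 11110xxx → 4-byte sequence.
Byte 1: 0xF0 = 11110000, payload 000 (3 bits).
Byte 2: 0x92 = 10010010 (10xxxxxx ✓), payload 010010.
Byte 3: 0xB4 = 10110100 (10xxxxxx ✓), payload 110100.
Byte 4: 0x93 = 10010011 (10xxxxxx ✓), payload 010011.
Concatenate: 000010010110100010011 = 0x12D13 (21 bits → U+12D13).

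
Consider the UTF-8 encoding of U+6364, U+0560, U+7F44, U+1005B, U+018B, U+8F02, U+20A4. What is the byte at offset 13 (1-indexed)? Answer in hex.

0xC6

1-indexed offset 13 is 0-indexed offset 12.
U+6364 → 3-byte form E6 8D A4 at offsets 0–2.
U+0560 → 2-byte form D5 A0 at offsets 3–4.
U+7F44 → 3-byte form E7 BD 84 at offsets 5–7.
U+1005B → 4-byte form F0 90 81 9B at offsets 8–11.
U+018B → 2-byte form C6 8B at offsets 12–13.
Offset 12 falls in char 5's range; it's byte 1 of C6 8B = 0xC6.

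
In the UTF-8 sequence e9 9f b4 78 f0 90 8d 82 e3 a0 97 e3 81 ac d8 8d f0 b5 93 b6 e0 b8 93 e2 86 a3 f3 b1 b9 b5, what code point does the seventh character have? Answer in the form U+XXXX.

U+354F6

Offset 0: leading byte 0xE9 = 11101001 → 3-byte char #1 = E9 9F B4.
Offset 3: leading byte 0x78 = 01111000 → 1-byte char #2 = 78.
Offset 4: leading byte 0xF0 = 11110000 → 4-byte char #3 = F0 90 8D 82.
Offset 8: leading byte 0xE3 = 11100011 → 3-byte char #4 = E3 A0 97.
Offset 11: leading byte 0xE3 = 11100011 → 3-byte char #5 = E3 81 AC.
Offset 14: leading byte 0xD8 = 11011000 → 2-byte char #6 = D8 8D.
Offset 16: leading byte 0xF0 = 11110000 → 4-byte char #7 = F0 B5 93 B6.
Leading byte 0xF0 = 11110000 matches 11110xxx → 4-byte sequence.
Byte 1: 0xF0 = 11110000, payload 000 (3 bits).
Byte 2: 0xB5 = 10110101 (10xxxxxx ✓), payload 110101.
Byte 3: 0x93 = 10010011 (10xxxxxx ✓), payload 010011.
Byte 4: 0xB6 = 10110110 (10xxxxxx ✓), payload 110110.
Concatenate: 000110101010011110110 = 0x354F6 (21 bits → U+354F6).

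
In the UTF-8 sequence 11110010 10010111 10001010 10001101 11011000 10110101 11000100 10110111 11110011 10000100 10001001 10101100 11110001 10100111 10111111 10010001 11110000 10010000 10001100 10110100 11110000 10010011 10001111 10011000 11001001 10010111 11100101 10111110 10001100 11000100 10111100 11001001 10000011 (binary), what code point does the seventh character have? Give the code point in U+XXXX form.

U+133D8

Offset 0: leading byte 0xF2 = 11110010 → 4-byte char #1 = F2 97 8A 8D.
Offset 4: leading byte 0xD8 = 11011000 → 2-byte char #2 = D8 B5.
Offset 6: leading byte 0xC4 = 11000100 → 2-byte char #3 = C4 B7.
Offset 8: leading byte 0xF3 = 11110011 → 4-byte char #4 = F3 84 89 AC.
Offset 12: leading byte 0xF1 = 11110001 → 4-byte char #5 = F1 A7 BF 91.
Offset 16: leading byte 0xF0 = 11110000 → 4-byte char #6 = F0 90 8C B4.
Offset 20: leading byte 0xF0 = 11110000 → 4-byte char #7 = F0 93 8F 98.
Leading byte 0xF0 = 11110000 matches 11110xxx → 4-byte sequence.
Byte 1: 0xF0 = 11110000, payload 000 (3 bits).
Byte 2: 0x93 = 10010011 (10xxxxxx ✓), payload 010011.
Byte 3: 0x8F = 10001111 (10xxxxxx ✓), payload 001111.
Byte 4: 0x98 = 10011000 (10xxxxxx ✓), payload 011000.
Concatenate: 000010011001111011000 = 0x133D8 (21 bits → U+133D8).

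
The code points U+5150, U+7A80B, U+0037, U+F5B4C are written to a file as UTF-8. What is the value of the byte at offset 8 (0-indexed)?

U+5150 → 3-byte form E5 85 90 at offsets 0–2.
U+7A80B → 4-byte form F1 BA A0 8B at offsets 3–6.
U+0037 → 1-byte form 37 at offsets 7–7.
U+F5B4C → 4-byte form F3 B5 AD 8C at offsets 8–11.
Offset 8 falls in char 4's range; it's byte 1 of F3 B5 AD 8C = 0xF3.

0xF3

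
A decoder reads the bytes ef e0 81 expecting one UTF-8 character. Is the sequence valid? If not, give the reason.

invalid (non-continuation byte where continuation expected)

Leading byte 0xEF = 11101111 → 3-byte form.
Byte 2 is 0xE0 = 11100000, which is not 10xxxxxx — expected a continuation byte.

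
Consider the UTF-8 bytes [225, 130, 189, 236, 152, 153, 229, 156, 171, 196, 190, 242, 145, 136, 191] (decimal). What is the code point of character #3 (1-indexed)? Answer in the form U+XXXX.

Offset 0: leading byte 0xE1 = 11100001 → 3-byte char #1 = E1 82 BD.
Offset 3: leading byte 0xEC = 11101100 → 3-byte char #2 = EC 98 99.
Offset 6: leading byte 0xE5 = 11100101 → 3-byte char #3 = E5 9C AB.
Leading byte 0xE5 = 11100101 matches 1110xxxx → 3-byte sequence.
Byte 1: 0xE5 = 11100101, payload 0101 (4 bits).
Byte 2: 0x9C = 10011100 (10xxxxxx ✓), payload 011100.
Byte 3: 0xAB = 10101011 (10xxxxxx ✓), payload 101011.
Concatenate: 0101011100101011 = 0x572B (16 bits → U+572B).

U+572B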